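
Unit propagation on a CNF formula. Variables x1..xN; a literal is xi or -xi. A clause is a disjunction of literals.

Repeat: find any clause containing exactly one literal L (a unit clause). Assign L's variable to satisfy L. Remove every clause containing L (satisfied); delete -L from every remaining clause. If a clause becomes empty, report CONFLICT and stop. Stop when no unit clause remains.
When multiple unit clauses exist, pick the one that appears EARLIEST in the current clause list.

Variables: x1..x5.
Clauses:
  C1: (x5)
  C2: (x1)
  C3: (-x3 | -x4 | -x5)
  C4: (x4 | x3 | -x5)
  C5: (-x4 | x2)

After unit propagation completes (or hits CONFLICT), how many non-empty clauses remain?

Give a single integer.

unit clause [5] forces x5=T; simplify:
  drop -5 from [-3, -4, -5] -> [-3, -4]
  drop -5 from [4, 3, -5] -> [4, 3]
  satisfied 1 clause(s); 4 remain; assigned so far: [5]
unit clause [1] forces x1=T; simplify:
  satisfied 1 clause(s); 3 remain; assigned so far: [1, 5]

Answer: 3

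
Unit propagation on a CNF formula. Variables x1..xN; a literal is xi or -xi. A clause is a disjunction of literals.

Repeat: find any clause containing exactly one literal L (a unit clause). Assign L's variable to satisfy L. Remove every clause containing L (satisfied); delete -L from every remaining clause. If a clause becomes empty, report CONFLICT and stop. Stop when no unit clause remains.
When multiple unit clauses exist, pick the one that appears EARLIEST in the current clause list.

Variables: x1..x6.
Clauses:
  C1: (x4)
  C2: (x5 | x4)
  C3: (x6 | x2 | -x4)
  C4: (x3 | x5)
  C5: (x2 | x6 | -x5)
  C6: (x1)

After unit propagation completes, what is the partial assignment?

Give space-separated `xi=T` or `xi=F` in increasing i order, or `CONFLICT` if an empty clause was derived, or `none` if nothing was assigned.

Answer: x1=T x4=T

Derivation:
unit clause [4] forces x4=T; simplify:
  drop -4 from [6, 2, -4] -> [6, 2]
  satisfied 2 clause(s); 4 remain; assigned so far: [4]
unit clause [1] forces x1=T; simplify:
  satisfied 1 clause(s); 3 remain; assigned so far: [1, 4]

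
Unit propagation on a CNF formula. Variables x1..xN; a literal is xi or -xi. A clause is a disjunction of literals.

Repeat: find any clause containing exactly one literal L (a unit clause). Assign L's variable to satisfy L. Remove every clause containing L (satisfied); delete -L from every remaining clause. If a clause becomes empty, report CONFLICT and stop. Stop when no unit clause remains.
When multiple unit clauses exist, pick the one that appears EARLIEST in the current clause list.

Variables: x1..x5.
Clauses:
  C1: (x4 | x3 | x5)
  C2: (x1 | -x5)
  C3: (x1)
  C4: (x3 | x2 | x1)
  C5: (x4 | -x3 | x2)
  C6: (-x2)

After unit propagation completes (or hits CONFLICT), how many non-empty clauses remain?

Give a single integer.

Answer: 2

Derivation:
unit clause [1] forces x1=T; simplify:
  satisfied 3 clause(s); 3 remain; assigned so far: [1]
unit clause [-2] forces x2=F; simplify:
  drop 2 from [4, -3, 2] -> [4, -3]
  satisfied 1 clause(s); 2 remain; assigned so far: [1, 2]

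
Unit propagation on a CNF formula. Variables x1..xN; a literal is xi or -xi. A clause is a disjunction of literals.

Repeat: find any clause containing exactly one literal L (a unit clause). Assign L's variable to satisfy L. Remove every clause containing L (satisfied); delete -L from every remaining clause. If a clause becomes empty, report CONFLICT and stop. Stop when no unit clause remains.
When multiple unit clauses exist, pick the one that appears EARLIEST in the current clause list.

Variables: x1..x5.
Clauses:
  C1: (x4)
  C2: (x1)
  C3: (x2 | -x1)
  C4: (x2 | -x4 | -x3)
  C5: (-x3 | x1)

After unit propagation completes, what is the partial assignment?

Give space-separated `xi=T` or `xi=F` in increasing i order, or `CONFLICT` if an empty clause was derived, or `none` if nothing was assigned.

Answer: x1=T x2=T x4=T

Derivation:
unit clause [4] forces x4=T; simplify:
  drop -4 from [2, -4, -3] -> [2, -3]
  satisfied 1 clause(s); 4 remain; assigned so far: [4]
unit clause [1] forces x1=T; simplify:
  drop -1 from [2, -1] -> [2]
  satisfied 2 clause(s); 2 remain; assigned so far: [1, 4]
unit clause [2] forces x2=T; simplify:
  satisfied 2 clause(s); 0 remain; assigned so far: [1, 2, 4]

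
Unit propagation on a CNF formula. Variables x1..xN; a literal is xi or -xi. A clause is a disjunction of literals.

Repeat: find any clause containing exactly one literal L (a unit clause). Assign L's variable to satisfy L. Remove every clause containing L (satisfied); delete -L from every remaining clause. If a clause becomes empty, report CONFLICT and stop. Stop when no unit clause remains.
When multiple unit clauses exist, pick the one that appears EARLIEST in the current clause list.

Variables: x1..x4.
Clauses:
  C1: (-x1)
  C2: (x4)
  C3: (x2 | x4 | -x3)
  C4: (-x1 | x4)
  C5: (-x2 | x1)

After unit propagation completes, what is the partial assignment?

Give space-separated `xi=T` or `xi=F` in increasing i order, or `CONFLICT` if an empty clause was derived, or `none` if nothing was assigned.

unit clause [-1] forces x1=F; simplify:
  drop 1 from [-2, 1] -> [-2]
  satisfied 2 clause(s); 3 remain; assigned so far: [1]
unit clause [4] forces x4=T; simplify:
  satisfied 2 clause(s); 1 remain; assigned so far: [1, 4]
unit clause [-2] forces x2=F; simplify:
  satisfied 1 clause(s); 0 remain; assigned so far: [1, 2, 4]

Answer: x1=F x2=F x4=T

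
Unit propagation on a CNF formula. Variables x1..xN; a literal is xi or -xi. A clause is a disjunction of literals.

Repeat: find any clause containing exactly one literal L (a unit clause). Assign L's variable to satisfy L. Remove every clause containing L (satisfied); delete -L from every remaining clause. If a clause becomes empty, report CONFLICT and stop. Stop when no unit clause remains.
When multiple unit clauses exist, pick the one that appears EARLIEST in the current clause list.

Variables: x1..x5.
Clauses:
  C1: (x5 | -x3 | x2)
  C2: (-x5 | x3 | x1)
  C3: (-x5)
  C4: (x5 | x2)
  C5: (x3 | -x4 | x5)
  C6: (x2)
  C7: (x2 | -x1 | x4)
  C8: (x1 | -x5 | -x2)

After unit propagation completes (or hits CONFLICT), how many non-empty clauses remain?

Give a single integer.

unit clause [-5] forces x5=F; simplify:
  drop 5 from [5, -3, 2] -> [-3, 2]
  drop 5 from [5, 2] -> [2]
  drop 5 from [3, -4, 5] -> [3, -4]
  satisfied 3 clause(s); 5 remain; assigned so far: [5]
unit clause [2] forces x2=T; simplify:
  satisfied 4 clause(s); 1 remain; assigned so far: [2, 5]

Answer: 1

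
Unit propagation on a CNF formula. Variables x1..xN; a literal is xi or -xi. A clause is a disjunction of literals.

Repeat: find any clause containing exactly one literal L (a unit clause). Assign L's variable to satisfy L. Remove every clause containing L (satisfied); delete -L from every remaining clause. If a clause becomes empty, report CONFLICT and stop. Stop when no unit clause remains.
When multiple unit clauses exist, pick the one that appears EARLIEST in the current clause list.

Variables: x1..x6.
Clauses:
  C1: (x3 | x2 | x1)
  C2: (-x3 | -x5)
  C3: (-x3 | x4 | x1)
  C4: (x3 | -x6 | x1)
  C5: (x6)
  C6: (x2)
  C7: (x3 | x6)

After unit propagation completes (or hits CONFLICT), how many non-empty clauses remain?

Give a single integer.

unit clause [6] forces x6=T; simplify:
  drop -6 from [3, -6, 1] -> [3, 1]
  satisfied 2 clause(s); 5 remain; assigned so far: [6]
unit clause [2] forces x2=T; simplify:
  satisfied 2 clause(s); 3 remain; assigned so far: [2, 6]

Answer: 3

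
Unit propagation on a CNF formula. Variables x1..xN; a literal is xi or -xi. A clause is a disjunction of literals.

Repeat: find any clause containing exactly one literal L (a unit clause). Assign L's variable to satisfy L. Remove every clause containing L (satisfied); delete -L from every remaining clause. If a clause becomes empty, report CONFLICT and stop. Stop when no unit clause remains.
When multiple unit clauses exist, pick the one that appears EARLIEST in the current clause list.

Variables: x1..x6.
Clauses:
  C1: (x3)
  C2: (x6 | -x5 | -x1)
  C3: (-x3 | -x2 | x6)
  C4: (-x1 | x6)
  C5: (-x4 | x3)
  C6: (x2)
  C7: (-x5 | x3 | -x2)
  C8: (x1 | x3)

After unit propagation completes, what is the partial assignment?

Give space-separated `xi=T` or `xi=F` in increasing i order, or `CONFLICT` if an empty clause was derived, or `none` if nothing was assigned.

unit clause [3] forces x3=T; simplify:
  drop -3 from [-3, -2, 6] -> [-2, 6]
  satisfied 4 clause(s); 4 remain; assigned so far: [3]
unit clause [2] forces x2=T; simplify:
  drop -2 from [-2, 6] -> [6]
  satisfied 1 clause(s); 3 remain; assigned so far: [2, 3]
unit clause [6] forces x6=T; simplify:
  satisfied 3 clause(s); 0 remain; assigned so far: [2, 3, 6]

Answer: x2=T x3=T x6=T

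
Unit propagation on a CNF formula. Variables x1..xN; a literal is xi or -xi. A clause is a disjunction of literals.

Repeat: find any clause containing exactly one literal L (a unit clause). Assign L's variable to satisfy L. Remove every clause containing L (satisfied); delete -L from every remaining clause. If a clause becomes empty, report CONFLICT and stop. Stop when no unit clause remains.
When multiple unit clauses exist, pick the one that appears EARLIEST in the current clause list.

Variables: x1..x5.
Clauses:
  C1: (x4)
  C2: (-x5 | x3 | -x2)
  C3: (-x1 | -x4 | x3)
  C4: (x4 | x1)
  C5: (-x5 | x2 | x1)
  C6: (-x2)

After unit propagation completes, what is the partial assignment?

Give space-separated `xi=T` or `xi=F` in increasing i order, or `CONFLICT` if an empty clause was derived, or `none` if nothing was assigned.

Answer: x2=F x4=T

Derivation:
unit clause [4] forces x4=T; simplify:
  drop -4 from [-1, -4, 3] -> [-1, 3]
  satisfied 2 clause(s); 4 remain; assigned so far: [4]
unit clause [-2] forces x2=F; simplify:
  drop 2 from [-5, 2, 1] -> [-5, 1]
  satisfied 2 clause(s); 2 remain; assigned so far: [2, 4]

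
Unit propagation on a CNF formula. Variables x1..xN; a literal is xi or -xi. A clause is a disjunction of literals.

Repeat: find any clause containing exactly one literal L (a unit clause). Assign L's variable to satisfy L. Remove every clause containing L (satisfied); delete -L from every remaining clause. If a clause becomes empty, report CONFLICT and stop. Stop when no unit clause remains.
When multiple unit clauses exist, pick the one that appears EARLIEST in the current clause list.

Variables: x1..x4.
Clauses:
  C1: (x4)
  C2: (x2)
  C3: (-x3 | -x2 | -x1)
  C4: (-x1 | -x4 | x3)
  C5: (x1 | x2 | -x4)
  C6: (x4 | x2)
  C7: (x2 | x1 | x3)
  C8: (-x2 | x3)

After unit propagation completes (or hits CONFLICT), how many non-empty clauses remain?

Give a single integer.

unit clause [4] forces x4=T; simplify:
  drop -4 from [-1, -4, 3] -> [-1, 3]
  drop -4 from [1, 2, -4] -> [1, 2]
  satisfied 2 clause(s); 6 remain; assigned so far: [4]
unit clause [2] forces x2=T; simplify:
  drop -2 from [-3, -2, -1] -> [-3, -1]
  drop -2 from [-2, 3] -> [3]
  satisfied 3 clause(s); 3 remain; assigned so far: [2, 4]
unit clause [3] forces x3=T; simplify:
  drop -3 from [-3, -1] -> [-1]
  satisfied 2 clause(s); 1 remain; assigned so far: [2, 3, 4]
unit clause [-1] forces x1=F; simplify:
  satisfied 1 clause(s); 0 remain; assigned so far: [1, 2, 3, 4]

Answer: 0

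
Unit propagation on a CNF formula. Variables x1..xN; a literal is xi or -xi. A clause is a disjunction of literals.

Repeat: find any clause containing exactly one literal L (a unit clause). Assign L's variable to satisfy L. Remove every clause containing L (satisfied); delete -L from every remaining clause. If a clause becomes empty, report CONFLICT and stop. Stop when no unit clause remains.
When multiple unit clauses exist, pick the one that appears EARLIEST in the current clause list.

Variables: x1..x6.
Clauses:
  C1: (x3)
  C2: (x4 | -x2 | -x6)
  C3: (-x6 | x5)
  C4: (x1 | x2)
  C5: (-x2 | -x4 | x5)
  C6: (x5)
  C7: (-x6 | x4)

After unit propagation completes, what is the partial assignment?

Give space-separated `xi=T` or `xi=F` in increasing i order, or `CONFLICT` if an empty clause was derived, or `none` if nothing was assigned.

unit clause [3] forces x3=T; simplify:
  satisfied 1 clause(s); 6 remain; assigned so far: [3]
unit clause [5] forces x5=T; simplify:
  satisfied 3 clause(s); 3 remain; assigned so far: [3, 5]

Answer: x3=T x5=T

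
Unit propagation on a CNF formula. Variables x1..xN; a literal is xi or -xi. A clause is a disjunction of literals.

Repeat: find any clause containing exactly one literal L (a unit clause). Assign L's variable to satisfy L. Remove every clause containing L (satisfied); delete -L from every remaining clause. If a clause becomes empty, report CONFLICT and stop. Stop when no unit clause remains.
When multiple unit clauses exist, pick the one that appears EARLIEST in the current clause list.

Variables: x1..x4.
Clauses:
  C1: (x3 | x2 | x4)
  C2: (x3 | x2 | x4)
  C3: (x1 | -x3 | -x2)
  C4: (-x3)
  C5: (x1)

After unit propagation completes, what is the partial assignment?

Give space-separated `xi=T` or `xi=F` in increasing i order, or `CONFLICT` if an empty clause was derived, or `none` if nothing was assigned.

Answer: x1=T x3=F

Derivation:
unit clause [-3] forces x3=F; simplify:
  drop 3 from [3, 2, 4] -> [2, 4]
  drop 3 from [3, 2, 4] -> [2, 4]
  satisfied 2 clause(s); 3 remain; assigned so far: [3]
unit clause [1] forces x1=T; simplify:
  satisfied 1 clause(s); 2 remain; assigned so far: [1, 3]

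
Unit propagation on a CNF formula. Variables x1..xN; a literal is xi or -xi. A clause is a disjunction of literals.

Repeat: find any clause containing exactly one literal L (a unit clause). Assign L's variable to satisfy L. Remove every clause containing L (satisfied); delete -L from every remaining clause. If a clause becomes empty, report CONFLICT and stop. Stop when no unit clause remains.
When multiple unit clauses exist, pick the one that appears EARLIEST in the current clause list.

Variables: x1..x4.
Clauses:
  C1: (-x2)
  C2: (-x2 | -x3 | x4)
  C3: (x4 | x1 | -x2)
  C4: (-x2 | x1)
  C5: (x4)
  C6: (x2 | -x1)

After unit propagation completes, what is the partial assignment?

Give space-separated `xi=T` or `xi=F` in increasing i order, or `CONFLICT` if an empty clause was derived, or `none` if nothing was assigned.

unit clause [-2] forces x2=F; simplify:
  drop 2 from [2, -1] -> [-1]
  satisfied 4 clause(s); 2 remain; assigned so far: [2]
unit clause [4] forces x4=T; simplify:
  satisfied 1 clause(s); 1 remain; assigned so far: [2, 4]
unit clause [-1] forces x1=F; simplify:
  satisfied 1 clause(s); 0 remain; assigned so far: [1, 2, 4]

Answer: x1=F x2=F x4=T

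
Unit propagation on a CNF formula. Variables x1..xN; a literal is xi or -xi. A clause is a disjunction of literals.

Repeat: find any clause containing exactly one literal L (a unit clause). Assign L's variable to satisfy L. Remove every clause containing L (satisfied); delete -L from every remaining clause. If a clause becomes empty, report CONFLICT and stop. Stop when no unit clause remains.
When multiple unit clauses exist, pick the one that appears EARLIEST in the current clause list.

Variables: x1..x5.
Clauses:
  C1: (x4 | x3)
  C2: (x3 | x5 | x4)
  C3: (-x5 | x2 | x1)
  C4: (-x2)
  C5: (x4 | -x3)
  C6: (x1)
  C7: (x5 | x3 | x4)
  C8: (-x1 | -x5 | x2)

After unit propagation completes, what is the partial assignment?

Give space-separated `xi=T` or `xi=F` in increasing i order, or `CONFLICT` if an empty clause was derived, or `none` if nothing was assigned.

Answer: x1=T x2=F x5=F

Derivation:
unit clause [-2] forces x2=F; simplify:
  drop 2 from [-5, 2, 1] -> [-5, 1]
  drop 2 from [-1, -5, 2] -> [-1, -5]
  satisfied 1 clause(s); 7 remain; assigned so far: [2]
unit clause [1] forces x1=T; simplify:
  drop -1 from [-1, -5] -> [-5]
  satisfied 2 clause(s); 5 remain; assigned so far: [1, 2]
unit clause [-5] forces x5=F; simplify:
  drop 5 from [3, 5, 4] -> [3, 4]
  drop 5 from [5, 3, 4] -> [3, 4]
  satisfied 1 clause(s); 4 remain; assigned so far: [1, 2, 5]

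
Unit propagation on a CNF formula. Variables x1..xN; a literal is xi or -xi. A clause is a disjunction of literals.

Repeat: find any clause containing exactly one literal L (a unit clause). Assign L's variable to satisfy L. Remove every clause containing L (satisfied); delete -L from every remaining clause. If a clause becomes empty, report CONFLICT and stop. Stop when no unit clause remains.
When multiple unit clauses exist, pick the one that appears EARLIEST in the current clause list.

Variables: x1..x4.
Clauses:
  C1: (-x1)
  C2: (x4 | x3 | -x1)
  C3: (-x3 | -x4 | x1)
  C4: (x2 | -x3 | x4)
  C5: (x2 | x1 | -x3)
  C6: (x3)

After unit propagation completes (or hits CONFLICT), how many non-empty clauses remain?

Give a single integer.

unit clause [-1] forces x1=F; simplify:
  drop 1 from [-3, -4, 1] -> [-3, -4]
  drop 1 from [2, 1, -3] -> [2, -3]
  satisfied 2 clause(s); 4 remain; assigned so far: [1]
unit clause [3] forces x3=T; simplify:
  drop -3 from [-3, -4] -> [-4]
  drop -3 from [2, -3, 4] -> [2, 4]
  drop -3 from [2, -3] -> [2]
  satisfied 1 clause(s); 3 remain; assigned so far: [1, 3]
unit clause [-4] forces x4=F; simplify:
  drop 4 from [2, 4] -> [2]
  satisfied 1 clause(s); 2 remain; assigned so far: [1, 3, 4]
unit clause [2] forces x2=T; simplify:
  satisfied 2 clause(s); 0 remain; assigned so far: [1, 2, 3, 4]

Answer: 0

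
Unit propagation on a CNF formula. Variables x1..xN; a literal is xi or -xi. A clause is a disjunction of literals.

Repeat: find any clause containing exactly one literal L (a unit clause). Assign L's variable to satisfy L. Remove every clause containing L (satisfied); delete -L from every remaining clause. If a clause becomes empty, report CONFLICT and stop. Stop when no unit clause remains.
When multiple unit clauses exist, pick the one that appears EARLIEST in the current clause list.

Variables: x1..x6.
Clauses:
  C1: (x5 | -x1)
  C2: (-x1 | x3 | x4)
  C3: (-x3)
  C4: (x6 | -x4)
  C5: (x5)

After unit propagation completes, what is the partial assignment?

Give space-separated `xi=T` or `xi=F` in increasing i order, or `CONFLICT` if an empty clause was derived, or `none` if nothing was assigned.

unit clause [-3] forces x3=F; simplify:
  drop 3 from [-1, 3, 4] -> [-1, 4]
  satisfied 1 clause(s); 4 remain; assigned so far: [3]
unit clause [5] forces x5=T; simplify:
  satisfied 2 clause(s); 2 remain; assigned so far: [3, 5]

Answer: x3=F x5=T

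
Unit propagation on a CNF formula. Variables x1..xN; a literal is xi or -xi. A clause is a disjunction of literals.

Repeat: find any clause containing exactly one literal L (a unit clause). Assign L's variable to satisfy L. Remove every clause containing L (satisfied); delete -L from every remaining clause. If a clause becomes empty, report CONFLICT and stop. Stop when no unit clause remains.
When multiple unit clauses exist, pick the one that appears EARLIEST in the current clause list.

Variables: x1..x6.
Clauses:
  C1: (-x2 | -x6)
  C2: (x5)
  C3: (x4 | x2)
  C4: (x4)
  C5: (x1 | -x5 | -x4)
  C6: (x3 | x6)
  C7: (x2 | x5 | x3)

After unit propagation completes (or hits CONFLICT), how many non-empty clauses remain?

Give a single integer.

Answer: 2

Derivation:
unit clause [5] forces x5=T; simplify:
  drop -5 from [1, -5, -4] -> [1, -4]
  satisfied 2 clause(s); 5 remain; assigned so far: [5]
unit clause [4] forces x4=T; simplify:
  drop -4 from [1, -4] -> [1]
  satisfied 2 clause(s); 3 remain; assigned so far: [4, 5]
unit clause [1] forces x1=T; simplify:
  satisfied 1 clause(s); 2 remain; assigned so far: [1, 4, 5]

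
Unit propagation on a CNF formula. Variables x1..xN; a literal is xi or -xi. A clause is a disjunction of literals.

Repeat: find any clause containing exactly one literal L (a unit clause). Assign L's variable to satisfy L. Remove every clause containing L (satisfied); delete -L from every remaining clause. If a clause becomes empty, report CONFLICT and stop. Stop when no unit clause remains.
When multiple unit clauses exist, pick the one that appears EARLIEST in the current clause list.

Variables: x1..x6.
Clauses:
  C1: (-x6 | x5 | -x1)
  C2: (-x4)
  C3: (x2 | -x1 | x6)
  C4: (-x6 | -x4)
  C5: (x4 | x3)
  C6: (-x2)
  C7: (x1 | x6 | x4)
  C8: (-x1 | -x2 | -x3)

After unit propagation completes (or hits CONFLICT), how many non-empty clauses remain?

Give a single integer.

unit clause [-4] forces x4=F; simplify:
  drop 4 from [4, 3] -> [3]
  drop 4 from [1, 6, 4] -> [1, 6]
  satisfied 2 clause(s); 6 remain; assigned so far: [4]
unit clause [3] forces x3=T; simplify:
  drop -3 from [-1, -2, -3] -> [-1, -2]
  satisfied 1 clause(s); 5 remain; assigned so far: [3, 4]
unit clause [-2] forces x2=F; simplify:
  drop 2 from [2, -1, 6] -> [-1, 6]
  satisfied 2 clause(s); 3 remain; assigned so far: [2, 3, 4]

Answer: 3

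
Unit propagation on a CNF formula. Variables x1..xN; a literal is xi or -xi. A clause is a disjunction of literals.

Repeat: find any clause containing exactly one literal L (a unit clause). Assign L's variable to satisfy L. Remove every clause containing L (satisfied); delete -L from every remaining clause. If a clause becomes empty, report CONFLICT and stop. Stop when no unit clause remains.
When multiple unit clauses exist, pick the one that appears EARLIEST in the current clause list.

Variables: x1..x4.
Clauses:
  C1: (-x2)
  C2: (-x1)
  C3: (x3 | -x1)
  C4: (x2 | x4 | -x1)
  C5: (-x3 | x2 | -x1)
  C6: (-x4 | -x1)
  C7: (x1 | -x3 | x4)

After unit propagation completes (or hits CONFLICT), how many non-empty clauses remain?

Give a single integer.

Answer: 1

Derivation:
unit clause [-2] forces x2=F; simplify:
  drop 2 from [2, 4, -1] -> [4, -1]
  drop 2 from [-3, 2, -1] -> [-3, -1]
  satisfied 1 clause(s); 6 remain; assigned so far: [2]
unit clause [-1] forces x1=F; simplify:
  drop 1 from [1, -3, 4] -> [-3, 4]
  satisfied 5 clause(s); 1 remain; assigned so far: [1, 2]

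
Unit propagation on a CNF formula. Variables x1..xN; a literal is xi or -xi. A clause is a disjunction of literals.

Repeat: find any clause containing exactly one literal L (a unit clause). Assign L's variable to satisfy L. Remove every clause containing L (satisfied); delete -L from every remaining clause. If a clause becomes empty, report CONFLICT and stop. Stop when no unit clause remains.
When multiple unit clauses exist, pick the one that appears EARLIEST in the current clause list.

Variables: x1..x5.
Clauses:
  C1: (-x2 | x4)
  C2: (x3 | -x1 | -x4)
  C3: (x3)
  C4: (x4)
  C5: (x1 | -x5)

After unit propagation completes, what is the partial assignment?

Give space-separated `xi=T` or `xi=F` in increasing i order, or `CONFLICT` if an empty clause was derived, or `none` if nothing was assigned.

Answer: x3=T x4=T

Derivation:
unit clause [3] forces x3=T; simplify:
  satisfied 2 clause(s); 3 remain; assigned so far: [3]
unit clause [4] forces x4=T; simplify:
  satisfied 2 clause(s); 1 remain; assigned so far: [3, 4]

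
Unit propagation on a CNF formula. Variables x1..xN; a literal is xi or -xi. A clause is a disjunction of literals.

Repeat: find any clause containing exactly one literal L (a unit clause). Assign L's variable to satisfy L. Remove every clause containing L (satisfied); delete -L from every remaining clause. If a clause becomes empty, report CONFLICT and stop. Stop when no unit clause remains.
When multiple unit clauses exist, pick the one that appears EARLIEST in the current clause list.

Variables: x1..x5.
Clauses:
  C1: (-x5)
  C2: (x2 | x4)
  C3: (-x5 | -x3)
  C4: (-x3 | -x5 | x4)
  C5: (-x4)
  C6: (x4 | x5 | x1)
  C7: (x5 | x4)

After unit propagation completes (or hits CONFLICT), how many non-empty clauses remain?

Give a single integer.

Answer: 2

Derivation:
unit clause [-5] forces x5=F; simplify:
  drop 5 from [4, 5, 1] -> [4, 1]
  drop 5 from [5, 4] -> [4]
  satisfied 3 clause(s); 4 remain; assigned so far: [5]
unit clause [-4] forces x4=F; simplify:
  drop 4 from [2, 4] -> [2]
  drop 4 from [4, 1] -> [1]
  drop 4 from [4] -> [] (empty!)
  satisfied 1 clause(s); 3 remain; assigned so far: [4, 5]
CONFLICT (empty clause)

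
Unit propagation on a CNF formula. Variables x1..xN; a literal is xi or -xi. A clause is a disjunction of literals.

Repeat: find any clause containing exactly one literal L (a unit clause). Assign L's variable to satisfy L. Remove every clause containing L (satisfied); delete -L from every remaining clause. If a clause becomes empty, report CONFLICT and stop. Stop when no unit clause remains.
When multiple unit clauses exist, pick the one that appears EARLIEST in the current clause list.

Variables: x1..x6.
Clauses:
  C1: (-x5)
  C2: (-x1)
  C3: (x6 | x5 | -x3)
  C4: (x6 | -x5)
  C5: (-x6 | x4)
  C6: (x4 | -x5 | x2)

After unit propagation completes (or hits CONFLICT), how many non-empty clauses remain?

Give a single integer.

Answer: 2

Derivation:
unit clause [-5] forces x5=F; simplify:
  drop 5 from [6, 5, -3] -> [6, -3]
  satisfied 3 clause(s); 3 remain; assigned so far: [5]
unit clause [-1] forces x1=F; simplify:
  satisfied 1 clause(s); 2 remain; assigned so far: [1, 5]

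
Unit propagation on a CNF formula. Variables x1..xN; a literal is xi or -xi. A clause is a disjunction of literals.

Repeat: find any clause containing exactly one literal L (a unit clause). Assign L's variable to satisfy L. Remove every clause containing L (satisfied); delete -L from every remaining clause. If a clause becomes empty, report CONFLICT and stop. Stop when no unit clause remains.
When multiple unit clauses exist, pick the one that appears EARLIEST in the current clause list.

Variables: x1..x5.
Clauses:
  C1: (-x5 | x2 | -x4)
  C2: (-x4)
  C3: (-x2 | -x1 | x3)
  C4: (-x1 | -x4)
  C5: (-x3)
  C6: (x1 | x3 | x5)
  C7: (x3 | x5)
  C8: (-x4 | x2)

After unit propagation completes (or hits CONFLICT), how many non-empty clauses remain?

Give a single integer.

unit clause [-4] forces x4=F; simplify:
  satisfied 4 clause(s); 4 remain; assigned so far: [4]
unit clause [-3] forces x3=F; simplify:
  drop 3 from [-2, -1, 3] -> [-2, -1]
  drop 3 from [1, 3, 5] -> [1, 5]
  drop 3 from [3, 5] -> [5]
  satisfied 1 clause(s); 3 remain; assigned so far: [3, 4]
unit clause [5] forces x5=T; simplify:
  satisfied 2 clause(s); 1 remain; assigned so far: [3, 4, 5]

Answer: 1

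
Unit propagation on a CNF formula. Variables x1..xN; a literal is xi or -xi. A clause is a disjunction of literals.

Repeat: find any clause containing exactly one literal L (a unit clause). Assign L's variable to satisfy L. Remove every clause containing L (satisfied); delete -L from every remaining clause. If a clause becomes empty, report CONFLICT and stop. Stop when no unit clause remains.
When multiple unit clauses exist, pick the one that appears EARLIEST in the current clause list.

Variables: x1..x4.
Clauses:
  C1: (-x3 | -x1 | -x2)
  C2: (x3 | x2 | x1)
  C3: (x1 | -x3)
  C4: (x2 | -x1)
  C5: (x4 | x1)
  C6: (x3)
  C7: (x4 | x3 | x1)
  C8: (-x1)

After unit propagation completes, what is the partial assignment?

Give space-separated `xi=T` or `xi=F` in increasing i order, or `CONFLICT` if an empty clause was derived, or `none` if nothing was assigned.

unit clause [3] forces x3=T; simplify:
  drop -3 from [-3, -1, -2] -> [-1, -2]
  drop -3 from [1, -3] -> [1]
  satisfied 3 clause(s); 5 remain; assigned so far: [3]
unit clause [1] forces x1=T; simplify:
  drop -1 from [-1, -2] -> [-2]
  drop -1 from [2, -1] -> [2]
  drop -1 from [-1] -> [] (empty!)
  satisfied 2 clause(s); 3 remain; assigned so far: [1, 3]
CONFLICT (empty clause)

Answer: CONFLICT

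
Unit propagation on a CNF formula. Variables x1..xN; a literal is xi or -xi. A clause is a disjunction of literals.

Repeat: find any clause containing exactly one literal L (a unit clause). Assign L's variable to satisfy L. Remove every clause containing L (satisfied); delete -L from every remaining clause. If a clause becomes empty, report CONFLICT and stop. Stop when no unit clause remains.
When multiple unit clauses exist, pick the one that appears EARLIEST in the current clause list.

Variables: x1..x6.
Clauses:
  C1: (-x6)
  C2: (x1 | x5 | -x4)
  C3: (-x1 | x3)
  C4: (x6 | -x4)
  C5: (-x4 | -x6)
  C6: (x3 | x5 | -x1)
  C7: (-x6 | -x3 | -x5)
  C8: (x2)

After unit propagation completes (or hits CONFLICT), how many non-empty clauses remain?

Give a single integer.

Answer: 2

Derivation:
unit clause [-6] forces x6=F; simplify:
  drop 6 from [6, -4] -> [-4]
  satisfied 3 clause(s); 5 remain; assigned so far: [6]
unit clause [-4] forces x4=F; simplify:
  satisfied 2 clause(s); 3 remain; assigned so far: [4, 6]
unit clause [2] forces x2=T; simplify:
  satisfied 1 clause(s); 2 remain; assigned so far: [2, 4, 6]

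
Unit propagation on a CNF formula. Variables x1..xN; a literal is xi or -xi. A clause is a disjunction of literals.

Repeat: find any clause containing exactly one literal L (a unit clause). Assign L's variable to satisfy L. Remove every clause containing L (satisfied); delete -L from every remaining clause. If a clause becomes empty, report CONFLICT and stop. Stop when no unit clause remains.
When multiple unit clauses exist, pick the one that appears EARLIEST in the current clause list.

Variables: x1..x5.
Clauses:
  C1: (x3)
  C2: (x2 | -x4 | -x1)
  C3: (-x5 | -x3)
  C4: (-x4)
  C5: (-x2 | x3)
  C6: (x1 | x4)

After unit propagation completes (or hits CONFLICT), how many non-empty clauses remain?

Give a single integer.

unit clause [3] forces x3=T; simplify:
  drop -3 from [-5, -3] -> [-5]
  satisfied 2 clause(s); 4 remain; assigned so far: [3]
unit clause [-5] forces x5=F; simplify:
  satisfied 1 clause(s); 3 remain; assigned so far: [3, 5]
unit clause [-4] forces x4=F; simplify:
  drop 4 from [1, 4] -> [1]
  satisfied 2 clause(s); 1 remain; assigned so far: [3, 4, 5]
unit clause [1] forces x1=T; simplify:
  satisfied 1 clause(s); 0 remain; assigned so far: [1, 3, 4, 5]

Answer: 0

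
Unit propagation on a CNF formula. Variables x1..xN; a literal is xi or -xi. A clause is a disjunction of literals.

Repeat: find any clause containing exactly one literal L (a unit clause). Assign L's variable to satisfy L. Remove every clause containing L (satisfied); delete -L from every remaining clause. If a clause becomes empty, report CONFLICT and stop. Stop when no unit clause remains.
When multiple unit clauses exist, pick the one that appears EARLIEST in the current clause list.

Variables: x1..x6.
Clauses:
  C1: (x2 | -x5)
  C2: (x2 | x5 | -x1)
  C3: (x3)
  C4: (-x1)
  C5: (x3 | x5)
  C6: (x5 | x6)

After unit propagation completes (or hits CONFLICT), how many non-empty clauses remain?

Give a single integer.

Answer: 2

Derivation:
unit clause [3] forces x3=T; simplify:
  satisfied 2 clause(s); 4 remain; assigned so far: [3]
unit clause [-1] forces x1=F; simplify:
  satisfied 2 clause(s); 2 remain; assigned so far: [1, 3]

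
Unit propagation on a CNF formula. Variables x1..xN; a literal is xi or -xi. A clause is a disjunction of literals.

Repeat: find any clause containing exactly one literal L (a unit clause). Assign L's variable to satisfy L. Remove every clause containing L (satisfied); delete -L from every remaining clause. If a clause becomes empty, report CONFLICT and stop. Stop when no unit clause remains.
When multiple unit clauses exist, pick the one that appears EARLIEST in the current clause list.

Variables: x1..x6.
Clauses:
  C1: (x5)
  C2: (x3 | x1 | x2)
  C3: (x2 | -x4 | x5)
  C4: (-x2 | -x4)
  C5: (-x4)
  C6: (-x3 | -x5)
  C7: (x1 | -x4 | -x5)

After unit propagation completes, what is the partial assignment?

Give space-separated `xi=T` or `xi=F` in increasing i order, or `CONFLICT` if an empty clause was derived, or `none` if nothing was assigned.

unit clause [5] forces x5=T; simplify:
  drop -5 from [-3, -5] -> [-3]
  drop -5 from [1, -4, -5] -> [1, -4]
  satisfied 2 clause(s); 5 remain; assigned so far: [5]
unit clause [-4] forces x4=F; simplify:
  satisfied 3 clause(s); 2 remain; assigned so far: [4, 5]
unit clause [-3] forces x3=F; simplify:
  drop 3 from [3, 1, 2] -> [1, 2]
  satisfied 1 clause(s); 1 remain; assigned so far: [3, 4, 5]

Answer: x3=F x4=F x5=T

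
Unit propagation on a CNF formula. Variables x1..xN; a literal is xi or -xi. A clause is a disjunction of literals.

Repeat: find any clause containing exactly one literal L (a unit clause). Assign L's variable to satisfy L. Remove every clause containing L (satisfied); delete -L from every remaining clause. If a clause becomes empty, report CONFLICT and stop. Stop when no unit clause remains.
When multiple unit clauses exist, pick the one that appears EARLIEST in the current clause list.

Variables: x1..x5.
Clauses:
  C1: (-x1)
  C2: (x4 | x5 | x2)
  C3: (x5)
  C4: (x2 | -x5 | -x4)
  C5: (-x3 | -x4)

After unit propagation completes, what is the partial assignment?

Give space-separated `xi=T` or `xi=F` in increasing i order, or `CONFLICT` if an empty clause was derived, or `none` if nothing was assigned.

unit clause [-1] forces x1=F; simplify:
  satisfied 1 clause(s); 4 remain; assigned so far: [1]
unit clause [5] forces x5=T; simplify:
  drop -5 from [2, -5, -4] -> [2, -4]
  satisfied 2 clause(s); 2 remain; assigned so far: [1, 5]

Answer: x1=F x5=T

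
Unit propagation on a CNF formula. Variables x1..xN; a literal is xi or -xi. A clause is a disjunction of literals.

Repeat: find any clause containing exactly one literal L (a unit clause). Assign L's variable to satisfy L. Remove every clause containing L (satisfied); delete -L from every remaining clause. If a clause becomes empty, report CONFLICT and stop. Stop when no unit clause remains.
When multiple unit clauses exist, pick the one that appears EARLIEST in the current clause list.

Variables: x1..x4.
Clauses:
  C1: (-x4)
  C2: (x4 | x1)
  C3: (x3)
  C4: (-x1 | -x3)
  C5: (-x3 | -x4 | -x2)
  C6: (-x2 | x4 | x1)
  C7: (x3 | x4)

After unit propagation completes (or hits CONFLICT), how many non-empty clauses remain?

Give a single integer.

Answer: 0

Derivation:
unit clause [-4] forces x4=F; simplify:
  drop 4 from [4, 1] -> [1]
  drop 4 from [-2, 4, 1] -> [-2, 1]
  drop 4 from [3, 4] -> [3]
  satisfied 2 clause(s); 5 remain; assigned so far: [4]
unit clause [1] forces x1=T; simplify:
  drop -1 from [-1, -3] -> [-3]
  satisfied 2 clause(s); 3 remain; assigned so far: [1, 4]
unit clause [3] forces x3=T; simplify:
  drop -3 from [-3] -> [] (empty!)
  satisfied 2 clause(s); 1 remain; assigned so far: [1, 3, 4]
CONFLICT (empty clause)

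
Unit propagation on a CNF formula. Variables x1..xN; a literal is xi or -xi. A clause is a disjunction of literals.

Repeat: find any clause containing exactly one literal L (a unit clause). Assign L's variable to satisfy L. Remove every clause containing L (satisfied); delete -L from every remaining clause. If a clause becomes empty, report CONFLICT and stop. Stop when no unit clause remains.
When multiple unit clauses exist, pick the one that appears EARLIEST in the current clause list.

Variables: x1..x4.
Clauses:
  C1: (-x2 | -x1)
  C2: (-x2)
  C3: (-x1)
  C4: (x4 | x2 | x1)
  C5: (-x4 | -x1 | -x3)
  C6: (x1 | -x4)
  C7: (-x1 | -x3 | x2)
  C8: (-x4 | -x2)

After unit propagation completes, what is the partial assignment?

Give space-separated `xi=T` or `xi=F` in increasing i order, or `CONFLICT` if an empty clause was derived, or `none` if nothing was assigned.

Answer: CONFLICT

Derivation:
unit clause [-2] forces x2=F; simplify:
  drop 2 from [4, 2, 1] -> [4, 1]
  drop 2 from [-1, -3, 2] -> [-1, -3]
  satisfied 3 clause(s); 5 remain; assigned so far: [2]
unit clause [-1] forces x1=F; simplify:
  drop 1 from [4, 1] -> [4]
  drop 1 from [1, -4] -> [-4]
  satisfied 3 clause(s); 2 remain; assigned so far: [1, 2]
unit clause [4] forces x4=T; simplify:
  drop -4 from [-4] -> [] (empty!)
  satisfied 1 clause(s); 1 remain; assigned so far: [1, 2, 4]
CONFLICT (empty clause)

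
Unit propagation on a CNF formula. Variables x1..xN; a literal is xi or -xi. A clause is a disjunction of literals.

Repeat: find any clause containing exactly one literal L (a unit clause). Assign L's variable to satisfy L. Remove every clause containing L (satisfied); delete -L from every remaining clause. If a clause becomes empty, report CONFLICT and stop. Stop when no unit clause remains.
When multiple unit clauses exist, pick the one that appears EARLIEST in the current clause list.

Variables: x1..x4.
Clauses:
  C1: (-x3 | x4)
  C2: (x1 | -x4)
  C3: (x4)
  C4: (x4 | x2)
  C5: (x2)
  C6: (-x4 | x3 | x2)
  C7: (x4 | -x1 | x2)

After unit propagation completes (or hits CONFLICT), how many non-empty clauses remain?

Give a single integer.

Answer: 0

Derivation:
unit clause [4] forces x4=T; simplify:
  drop -4 from [1, -4] -> [1]
  drop -4 from [-4, 3, 2] -> [3, 2]
  satisfied 4 clause(s); 3 remain; assigned so far: [4]
unit clause [1] forces x1=T; simplify:
  satisfied 1 clause(s); 2 remain; assigned so far: [1, 4]
unit clause [2] forces x2=T; simplify:
  satisfied 2 clause(s); 0 remain; assigned so far: [1, 2, 4]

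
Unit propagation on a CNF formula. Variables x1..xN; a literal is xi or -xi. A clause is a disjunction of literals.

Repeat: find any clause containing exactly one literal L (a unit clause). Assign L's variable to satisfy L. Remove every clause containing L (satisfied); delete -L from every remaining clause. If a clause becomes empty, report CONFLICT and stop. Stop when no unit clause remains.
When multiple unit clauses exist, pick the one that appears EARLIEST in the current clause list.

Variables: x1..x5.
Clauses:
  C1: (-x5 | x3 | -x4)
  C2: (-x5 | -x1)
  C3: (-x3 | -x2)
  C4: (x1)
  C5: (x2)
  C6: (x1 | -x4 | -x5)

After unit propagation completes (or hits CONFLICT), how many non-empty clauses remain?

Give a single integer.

Answer: 0

Derivation:
unit clause [1] forces x1=T; simplify:
  drop -1 from [-5, -1] -> [-5]
  satisfied 2 clause(s); 4 remain; assigned so far: [1]
unit clause [-5] forces x5=F; simplify:
  satisfied 2 clause(s); 2 remain; assigned so far: [1, 5]
unit clause [2] forces x2=T; simplify:
  drop -2 from [-3, -2] -> [-3]
  satisfied 1 clause(s); 1 remain; assigned so far: [1, 2, 5]
unit clause [-3] forces x3=F; simplify:
  satisfied 1 clause(s); 0 remain; assigned so far: [1, 2, 3, 5]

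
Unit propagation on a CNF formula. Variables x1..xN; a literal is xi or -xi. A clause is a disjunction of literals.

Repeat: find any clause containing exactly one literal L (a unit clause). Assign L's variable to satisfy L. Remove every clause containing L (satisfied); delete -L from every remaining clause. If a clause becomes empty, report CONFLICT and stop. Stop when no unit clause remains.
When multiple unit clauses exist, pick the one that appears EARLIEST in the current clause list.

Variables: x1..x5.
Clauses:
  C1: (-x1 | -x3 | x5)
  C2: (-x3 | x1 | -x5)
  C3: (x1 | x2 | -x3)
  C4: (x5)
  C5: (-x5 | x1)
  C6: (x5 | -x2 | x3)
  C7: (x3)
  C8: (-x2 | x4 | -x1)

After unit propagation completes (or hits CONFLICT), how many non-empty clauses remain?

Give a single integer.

Answer: 1

Derivation:
unit clause [5] forces x5=T; simplify:
  drop -5 from [-3, 1, -5] -> [-3, 1]
  drop -5 from [-5, 1] -> [1]
  satisfied 3 clause(s); 5 remain; assigned so far: [5]
unit clause [1] forces x1=T; simplify:
  drop -1 from [-2, 4, -1] -> [-2, 4]
  satisfied 3 clause(s); 2 remain; assigned so far: [1, 5]
unit clause [3] forces x3=T; simplify:
  satisfied 1 clause(s); 1 remain; assigned so far: [1, 3, 5]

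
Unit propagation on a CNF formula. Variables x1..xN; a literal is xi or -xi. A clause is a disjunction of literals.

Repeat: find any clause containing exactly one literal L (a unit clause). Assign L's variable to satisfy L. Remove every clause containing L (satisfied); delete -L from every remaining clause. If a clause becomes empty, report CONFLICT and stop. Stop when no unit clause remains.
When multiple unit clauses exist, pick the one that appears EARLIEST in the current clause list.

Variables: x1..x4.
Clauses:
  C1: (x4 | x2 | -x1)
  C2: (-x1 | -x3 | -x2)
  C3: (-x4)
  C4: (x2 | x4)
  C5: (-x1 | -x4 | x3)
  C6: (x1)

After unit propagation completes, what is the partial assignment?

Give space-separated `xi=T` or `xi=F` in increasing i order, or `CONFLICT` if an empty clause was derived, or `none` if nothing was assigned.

unit clause [-4] forces x4=F; simplify:
  drop 4 from [4, 2, -1] -> [2, -1]
  drop 4 from [2, 4] -> [2]
  satisfied 2 clause(s); 4 remain; assigned so far: [4]
unit clause [2] forces x2=T; simplify:
  drop -2 from [-1, -3, -2] -> [-1, -3]
  satisfied 2 clause(s); 2 remain; assigned so far: [2, 4]
unit clause [1] forces x1=T; simplify:
  drop -1 from [-1, -3] -> [-3]
  satisfied 1 clause(s); 1 remain; assigned so far: [1, 2, 4]
unit clause [-3] forces x3=F; simplify:
  satisfied 1 clause(s); 0 remain; assigned so far: [1, 2, 3, 4]

Answer: x1=T x2=T x3=F x4=F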